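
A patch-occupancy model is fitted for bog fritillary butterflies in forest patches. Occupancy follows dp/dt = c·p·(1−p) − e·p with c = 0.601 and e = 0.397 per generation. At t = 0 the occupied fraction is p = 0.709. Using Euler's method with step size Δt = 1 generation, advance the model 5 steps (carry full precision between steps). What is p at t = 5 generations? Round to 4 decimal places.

Update rule: p ← p + [c·p·(1−p) − e·p]·Δt with Δt = 1.
t = 1: p = 0.70900 + (-0.15748) = 0.55152
t = 2: p = 0.55152 + (-0.07030) = 0.48122
t = 3: p = 0.48122 + (-0.04101) = 0.44022
t = 4: p = 0.44022 + (-0.02666) = 0.41355
t = 5: p = 0.41355 + (-0.01842) = 0.39513

0.3951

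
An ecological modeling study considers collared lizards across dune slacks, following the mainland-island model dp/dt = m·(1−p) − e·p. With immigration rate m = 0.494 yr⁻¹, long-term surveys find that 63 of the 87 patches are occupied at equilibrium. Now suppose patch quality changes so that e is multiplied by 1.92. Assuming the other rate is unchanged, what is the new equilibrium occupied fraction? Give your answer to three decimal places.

Observed p* = 63/87 = 0.72414.
Balance m(1−p*) = e·p* gives e = m(1−p*)/p* = 0.494×0.27586/0.72414 = 0.18819.
New p* = m/(m+e) = 0.49400/(0.49400+0.36132) = 0.57756.

0.578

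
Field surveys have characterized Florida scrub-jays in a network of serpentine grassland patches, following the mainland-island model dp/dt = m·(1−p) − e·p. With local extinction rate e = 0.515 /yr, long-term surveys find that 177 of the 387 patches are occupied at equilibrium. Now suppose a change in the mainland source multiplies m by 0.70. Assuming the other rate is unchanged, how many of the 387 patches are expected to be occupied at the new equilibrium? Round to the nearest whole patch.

Observed p* = 177/387 = 0.45736.
Balance m(1−p*) = e·p* gives m = e·p*/(1−p*) = 0.515×0.45736/0.54264 = 0.43406.
New p* = m/(m+e) = 0.30384/(0.30384+0.51500) = 0.37106.
Expected occupied = 387 × 0.37106 = 143.60 ≈ 144.

144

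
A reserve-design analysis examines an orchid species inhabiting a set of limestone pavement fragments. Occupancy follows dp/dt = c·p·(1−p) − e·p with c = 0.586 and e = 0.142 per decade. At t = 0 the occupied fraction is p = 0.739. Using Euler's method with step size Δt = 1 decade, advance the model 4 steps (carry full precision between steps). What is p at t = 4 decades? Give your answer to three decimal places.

0.756

Update rule: p ← p + [c·p·(1−p) − e·p]·Δt with Δt = 1.
  1  |  dp/dt·Δt = +0.008089  |  p_1 = 0.747089
  2  |  dp/dt·Δt = +0.004636  |  p_2 = 0.751725
  3  |  dp/dt·Δt = +0.002623  |  p_3 = 0.754348
  4  |  dp/dt·Δt = +0.001473  |  p_4 = 0.755821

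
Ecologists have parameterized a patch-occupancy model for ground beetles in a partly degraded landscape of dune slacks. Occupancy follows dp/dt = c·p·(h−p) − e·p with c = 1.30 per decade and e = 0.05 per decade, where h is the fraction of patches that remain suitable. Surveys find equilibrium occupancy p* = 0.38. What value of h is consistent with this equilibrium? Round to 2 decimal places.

At equilibrium c(h−p*) = e, so h = p* + e/c.
h = 0.38 + 0.05/1.30 = 0.38 + 0.0385 = 0.4185.

0.42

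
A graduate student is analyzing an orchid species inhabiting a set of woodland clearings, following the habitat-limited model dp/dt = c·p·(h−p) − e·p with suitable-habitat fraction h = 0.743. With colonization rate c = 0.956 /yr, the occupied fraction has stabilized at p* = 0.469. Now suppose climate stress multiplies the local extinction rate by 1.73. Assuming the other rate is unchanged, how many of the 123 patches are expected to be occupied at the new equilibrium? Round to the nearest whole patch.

33

Balance c(h−p*) = e gives e = 0.956×(0.743 − 0.46900) = 0.26194.
New p* = 0.743 − e/c = 0.743 − 0.45316/0.95600 = 0.26898.
Expected occupied = 123 × 0.26898 = 33.08 ≈ 33.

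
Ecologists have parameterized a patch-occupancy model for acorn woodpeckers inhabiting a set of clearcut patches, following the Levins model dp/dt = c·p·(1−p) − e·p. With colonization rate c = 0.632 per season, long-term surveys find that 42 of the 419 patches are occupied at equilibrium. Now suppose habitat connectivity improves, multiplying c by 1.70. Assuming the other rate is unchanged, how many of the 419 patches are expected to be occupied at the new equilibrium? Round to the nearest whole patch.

Observed p* = 42/419 = 0.10024.
Balance c(1−p*) = e gives e = 0.632×(1 − 0.10024) = 0.56865.
New p* = 1 − e/c = 1 − 0.56865/1.07440 = 0.47073.
Expected occupied = 419 × 0.47073 = 197.24 ≈ 197.

197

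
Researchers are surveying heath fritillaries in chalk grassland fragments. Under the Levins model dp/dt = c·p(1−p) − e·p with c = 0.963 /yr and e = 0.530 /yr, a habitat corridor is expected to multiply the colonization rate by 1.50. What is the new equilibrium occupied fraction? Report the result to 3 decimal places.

0.633

Before: p* = 1 − 0.530/0.963 = 0.4496.
After the change, c = 1.4445, e = 0.53, so p* = 1 − 0.53/1.4445 = 0.6331.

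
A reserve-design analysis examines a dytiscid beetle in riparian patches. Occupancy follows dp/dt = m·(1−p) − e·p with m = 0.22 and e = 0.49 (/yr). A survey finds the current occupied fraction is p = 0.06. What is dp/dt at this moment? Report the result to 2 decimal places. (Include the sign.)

Colonization term: m·(1−p) = 0.22×0.9400 = 0.20680.
Extinction term: e·p = 0.02940.
dp/dt = 0.20680 − 0.02940 = 0.17740.

0.18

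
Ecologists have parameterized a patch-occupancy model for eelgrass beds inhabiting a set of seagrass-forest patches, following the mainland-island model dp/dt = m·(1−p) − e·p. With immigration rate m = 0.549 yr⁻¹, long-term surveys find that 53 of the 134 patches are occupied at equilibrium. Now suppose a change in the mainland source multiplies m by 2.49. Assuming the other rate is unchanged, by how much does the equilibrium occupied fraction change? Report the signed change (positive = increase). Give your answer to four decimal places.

0.2241

Observed p* = 53/134 = 0.39552.
Balance m(1−p*) = e·p* gives e = m(1−p*)/p* = 0.549×0.60448/0.39552 = 0.83905.
New p* = m/(m+e) = 1.36701/(1.36701+0.83905) = 0.61966.
Δp* = 0.61966 − 0.39552 = +0.22414.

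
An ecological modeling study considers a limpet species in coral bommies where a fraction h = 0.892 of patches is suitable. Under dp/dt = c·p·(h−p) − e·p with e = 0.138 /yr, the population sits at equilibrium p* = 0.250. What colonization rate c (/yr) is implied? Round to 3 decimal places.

At equilibrium c(h−p*) = e, so c = e/(h−p*).
c = 0.138/(0.892 − 0.250) = 0.138/0.6420 = 0.2150.

0.215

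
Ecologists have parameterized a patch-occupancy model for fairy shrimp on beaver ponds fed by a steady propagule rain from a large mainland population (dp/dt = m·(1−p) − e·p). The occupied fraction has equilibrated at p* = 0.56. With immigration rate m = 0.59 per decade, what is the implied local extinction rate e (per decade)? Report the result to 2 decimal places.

At equilibrium m(1−p*) = e·p*, so e = m(1−p*)/p*.
e = 0.59 × 0.4400 / 0.56 = 0.4636.

0.46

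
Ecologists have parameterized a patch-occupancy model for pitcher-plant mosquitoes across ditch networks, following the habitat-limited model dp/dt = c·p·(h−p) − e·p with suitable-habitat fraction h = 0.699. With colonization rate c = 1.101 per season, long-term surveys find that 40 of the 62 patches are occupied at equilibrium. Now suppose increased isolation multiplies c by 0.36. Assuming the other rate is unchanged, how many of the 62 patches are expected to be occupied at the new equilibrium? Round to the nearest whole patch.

Observed p* = 40/62 = 0.64516.
Balance c(h−p*) = e gives e = 1.101×(0.699 − 0.64516) = 0.05928.
New p* = 0.699 − e/c = 0.699 − 0.05928/0.39636 = 0.54944.
Expected occupied = 62 × 0.54944 = 34.07 ≈ 34.

34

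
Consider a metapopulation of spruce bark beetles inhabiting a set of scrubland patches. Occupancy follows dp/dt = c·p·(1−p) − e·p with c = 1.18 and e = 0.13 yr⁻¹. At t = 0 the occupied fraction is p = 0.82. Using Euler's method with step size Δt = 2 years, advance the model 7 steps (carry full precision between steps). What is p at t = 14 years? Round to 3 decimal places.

Update rule: p ← p + [c·p·(1−p) − e·p]·Δt with Δt = 2.
t = 2: p = 0.82000 + (+0.13514) = 0.95514
t = 4: p = 0.95514 + (-0.14721) = 0.80793
t = 6: p = 0.80793 + (+0.15616) = 0.96409
t = 8: p = 0.96409 + (-0.16896) = 0.79513
t = 10: p = 0.79513 + (+0.17771) = 0.97284
t = 12: p = 0.97284 + (-0.19057) = 0.78226
t = 14: p = 0.78226 + (+0.19858) = 0.98085

0.981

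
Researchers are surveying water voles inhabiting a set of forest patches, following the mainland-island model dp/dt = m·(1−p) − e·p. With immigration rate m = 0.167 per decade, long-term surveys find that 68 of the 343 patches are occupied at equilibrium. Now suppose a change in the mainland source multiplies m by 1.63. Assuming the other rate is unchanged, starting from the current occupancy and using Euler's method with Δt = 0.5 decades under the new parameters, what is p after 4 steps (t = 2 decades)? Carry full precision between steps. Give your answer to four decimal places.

Observed p* = 68/343 = 0.19825.
Balance m(1−p*) = e·p* gives e = m(1−p*)/p* = 0.167×0.80175/0.19825 = 0.67537.
Starting from p₀ = 0.19825; update p ← p + (dp/dt)·Δt with the new parameters.
t = 0.5: p = 0.19825 + (+0.04218) = 0.24043
t = 1: p = 0.24043 + (+0.02219) = 0.26262
t = 1.5: p = 0.26262 + (+0.01168) = 0.27430
t = 2: p = 0.27430 + (+0.00615) = 0.28044

0.2804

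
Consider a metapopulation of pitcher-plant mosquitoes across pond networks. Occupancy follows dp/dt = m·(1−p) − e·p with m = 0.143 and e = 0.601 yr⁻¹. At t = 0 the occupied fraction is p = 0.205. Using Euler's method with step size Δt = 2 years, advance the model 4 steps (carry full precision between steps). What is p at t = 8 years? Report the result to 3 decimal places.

0.193

Update rule: p ← p + [m·(1−p) − e·p]·Δt with Δt = 2.
p: 0.20500 → 0.18596  (Δp = -0.01904)
p: 0.18596 → 0.19525  (Δp = +0.00929)
p: 0.19525 → 0.19072  (Δp = -0.00453)
p: 0.19072 → 0.19293  (Δp = +0.00221)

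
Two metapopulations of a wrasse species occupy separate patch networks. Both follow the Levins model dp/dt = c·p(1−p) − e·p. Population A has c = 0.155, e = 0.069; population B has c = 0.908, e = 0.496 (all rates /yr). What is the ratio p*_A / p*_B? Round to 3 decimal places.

1.223

A: p*_A = 1 − 0.069/0.155 = 0.5548.
B: p*_B = 1 − 0.496/0.908 = 0.4537.
p*_A / p*_B = 0.5548/0.4537 = 1.2228.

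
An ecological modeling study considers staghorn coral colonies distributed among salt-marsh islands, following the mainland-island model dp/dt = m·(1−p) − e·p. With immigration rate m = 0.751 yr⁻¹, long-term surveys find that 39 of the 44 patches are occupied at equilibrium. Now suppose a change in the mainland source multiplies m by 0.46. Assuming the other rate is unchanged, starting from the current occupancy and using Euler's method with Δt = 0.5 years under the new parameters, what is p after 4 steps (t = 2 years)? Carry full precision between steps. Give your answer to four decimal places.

Observed p* = 39/44 = 0.88636.
Balance m(1−p*) = e·p* gives e = m(1−p*)/p* = 0.751×0.11364/0.88636 = 0.09628.
Starting from p₀ = 0.88636; update p ← p + (dp/dt)·Δt with the new parameters.
  1  |  dp/dt·Δt = -0.023042  |  p_1 = 0.863322
  2  |  dp/dt·Δt = -0.017953  |  p_2 = 0.845369
  3  |  dp/dt·Δt = -0.013987  |  p_3 = 0.831381
  4  |  dp/dt·Δt = -0.010898  |  p_4 = 0.820483

0.8205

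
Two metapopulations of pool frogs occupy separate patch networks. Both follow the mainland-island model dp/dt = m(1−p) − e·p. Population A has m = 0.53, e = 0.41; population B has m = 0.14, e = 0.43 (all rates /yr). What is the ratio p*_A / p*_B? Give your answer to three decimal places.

2.296

A: p*_A = m/(m+e) = 0.53/0.9400 = 0.5638.
B: p*_B = 0.14/0.5700 = 0.2456.
p*_A / p*_B = 0.5638/0.2456 = 2.2956.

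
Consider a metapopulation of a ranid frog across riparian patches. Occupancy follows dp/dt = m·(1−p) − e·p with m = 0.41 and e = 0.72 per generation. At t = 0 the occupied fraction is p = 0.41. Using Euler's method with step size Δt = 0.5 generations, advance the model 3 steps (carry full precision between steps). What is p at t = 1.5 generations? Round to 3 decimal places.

Update rule: p ← p + [m·(1−p) − e·p]·Δt with Δt = 0.5.
  1  |  dp/dt·Δt = -0.026650  |  p_1 = 0.383350
  2  |  dp/dt·Δt = -0.011593  |  p_2 = 0.371757
  3  |  dp/dt·Δt = -0.005043  |  p_3 = 0.366714

0.367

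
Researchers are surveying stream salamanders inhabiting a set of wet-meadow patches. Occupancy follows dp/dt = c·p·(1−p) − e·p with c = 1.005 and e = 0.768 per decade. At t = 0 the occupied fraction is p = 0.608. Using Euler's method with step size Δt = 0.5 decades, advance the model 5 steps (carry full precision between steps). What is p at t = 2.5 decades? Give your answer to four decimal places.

0.3363

Update rule: p ← p + [c·p·(1−p) − e·p]·Δt with Δt = 0.5.
p: 0.60800 → 0.49429  (Δp = -0.11371)
p: 0.49429 → 0.43009  (Δp = -0.06420)
p: 0.43009 → 0.38811  (Δp = -0.04199)
p: 0.38811 → 0.35841  (Δp = -0.02970)
p: 0.35841 → 0.33633  (Δp = -0.02208)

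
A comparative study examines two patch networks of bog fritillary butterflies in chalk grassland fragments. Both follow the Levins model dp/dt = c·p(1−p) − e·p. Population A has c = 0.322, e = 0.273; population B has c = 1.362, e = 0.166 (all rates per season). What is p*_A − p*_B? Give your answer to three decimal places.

A: p*_A = 1 − 0.273/0.322 = 0.1522.
B: p*_B = 1 − 0.166/1.362 = 0.8781.
p*_A − p*_B = 0.1522 − 0.8781 = -0.7259.

-0.726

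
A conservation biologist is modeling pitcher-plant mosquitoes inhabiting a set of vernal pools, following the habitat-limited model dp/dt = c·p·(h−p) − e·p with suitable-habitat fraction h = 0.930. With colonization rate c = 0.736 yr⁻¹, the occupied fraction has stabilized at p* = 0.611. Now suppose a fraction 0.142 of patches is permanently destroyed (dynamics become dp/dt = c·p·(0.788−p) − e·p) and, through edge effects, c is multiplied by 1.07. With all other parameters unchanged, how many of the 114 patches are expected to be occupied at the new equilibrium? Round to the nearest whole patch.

Balance c(h−p*) = e gives e = 0.736×(0.93 − 0.61100) = 0.23478.
New p* = 0.788 − e/c = 0.788 − 0.23478/0.78752 = 0.48987.
Expected occupied = 114 × 0.48987 = 55.85 ≈ 56.

56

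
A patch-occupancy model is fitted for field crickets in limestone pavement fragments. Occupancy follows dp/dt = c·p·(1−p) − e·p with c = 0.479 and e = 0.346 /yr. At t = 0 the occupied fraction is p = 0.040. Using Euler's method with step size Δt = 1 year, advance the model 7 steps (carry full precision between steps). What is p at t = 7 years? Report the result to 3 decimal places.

Update rule: p ← p + [c·p·(1−p) − e·p]·Δt with Δt = 1.
t = 1: p = 0.04000 + (+0.00455) = 0.04455
t = 2: p = 0.04455 + (+0.00497) = 0.04953
t = 3: p = 0.04953 + (+0.00541) = 0.05494
t = 4: p = 0.05494 + (+0.00586) = 0.06080
t = 5: p = 0.06080 + (+0.00632) = 0.06712
t = 6: p = 0.06712 + (+0.00677) = 0.07389
t = 7: p = 0.07389 + (+0.00721) = 0.08110

0.081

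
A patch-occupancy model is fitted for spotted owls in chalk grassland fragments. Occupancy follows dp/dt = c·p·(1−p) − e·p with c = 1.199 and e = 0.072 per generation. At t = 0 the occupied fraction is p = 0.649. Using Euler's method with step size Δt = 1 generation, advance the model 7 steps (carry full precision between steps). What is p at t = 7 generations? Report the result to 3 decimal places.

Update rule: p ← p + [c·p·(1−p) − e·p]·Δt with Δt = 1.
t = 1: p = 0.64900 + (+0.22640) = 0.87540
t = 2: p = 0.87540 + (+0.06775) = 0.94315
t = 3: p = 0.94315 + (-0.00362) = 0.93953
t = 4: p = 0.93953 + (+0.00047) = 0.94000
t = 5: p = 0.94000 + (-0.00006) = 0.93994
t = 6: p = 0.93994 + (+0.00001) = 0.93995
t = 7: p = 0.93995 + (-0.00000) = 0.93995

0.940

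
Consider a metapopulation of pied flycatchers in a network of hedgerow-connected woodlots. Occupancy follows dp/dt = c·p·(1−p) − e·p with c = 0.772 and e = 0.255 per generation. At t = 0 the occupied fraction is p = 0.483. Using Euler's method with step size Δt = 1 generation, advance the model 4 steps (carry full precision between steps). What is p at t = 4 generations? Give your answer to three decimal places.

0.651

Update rule: p ← p + [c·p·(1−p) − e·p]·Δt with Δt = 1.
p: 0.48300 → 0.55261  (Δp = +0.06961)
p: 0.55261 → 0.60256  (Δp = +0.04995)
p: 0.60256 → 0.63379  (Δp = +0.03123)
p: 0.63379 → 0.65135  (Δp = +0.01757)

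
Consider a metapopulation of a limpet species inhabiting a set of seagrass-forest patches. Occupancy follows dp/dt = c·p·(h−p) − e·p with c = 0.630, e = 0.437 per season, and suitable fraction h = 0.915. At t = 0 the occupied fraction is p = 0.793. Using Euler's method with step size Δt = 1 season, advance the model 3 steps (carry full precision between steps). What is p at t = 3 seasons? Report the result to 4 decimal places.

0.3650

Update rule: p ← p + [c·p·(h−p) − e·p]·Δt with Δt = 1.
t = 1: p = 0.79300 + (-0.28559) = 0.50741
t = 2: p = 0.50741 + (-0.09144) = 0.41596
t = 3: p = 0.41596 + (-0.05100) = 0.36496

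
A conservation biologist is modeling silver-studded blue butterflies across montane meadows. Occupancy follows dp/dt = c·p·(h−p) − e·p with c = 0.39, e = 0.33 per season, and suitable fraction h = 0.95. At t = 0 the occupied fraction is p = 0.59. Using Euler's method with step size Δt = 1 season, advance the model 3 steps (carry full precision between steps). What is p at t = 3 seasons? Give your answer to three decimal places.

Update rule: p ← p + [c·p·(h−p) − e·p]·Δt with Δt = 1.
  1  |  dp/dt·Δt = -0.111864  |  p_1 = 0.478136
  2  |  dp/dt·Δt = -0.069795  |  p_2 = 0.408341
  3  |  dp/dt·Δt = -0.048492  |  p_3 = 0.359849

0.360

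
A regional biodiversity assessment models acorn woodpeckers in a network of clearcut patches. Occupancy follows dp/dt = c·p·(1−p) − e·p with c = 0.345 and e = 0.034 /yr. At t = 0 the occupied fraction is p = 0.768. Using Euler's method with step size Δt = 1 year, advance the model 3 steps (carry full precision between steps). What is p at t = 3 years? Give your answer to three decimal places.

Update rule: p ← p + [c·p·(1−p) − e·p]·Δt with Δt = 1.
t = 1: p = 0.76800 + (+0.03536) = 0.80336
t = 2: p = 0.80336 + (+0.02719) = 0.83055
t = 3: p = 0.83055 + (+0.02032) = 0.85086

0.851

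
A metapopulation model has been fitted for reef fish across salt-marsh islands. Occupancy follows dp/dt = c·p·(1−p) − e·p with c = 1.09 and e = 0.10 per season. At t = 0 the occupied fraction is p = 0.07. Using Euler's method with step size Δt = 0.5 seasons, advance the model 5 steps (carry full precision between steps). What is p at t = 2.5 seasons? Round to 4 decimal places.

0.3842

Update rule: p ← p + [c·p·(1−p) − e·p]·Δt with Δt = 0.5.
step 1: Δp = +0.03198, p = 0.10198
step 2: Δp = +0.04481, p = 0.14679
step 3: Δp = +0.06092, p = 0.20771
step 4: Δp = +0.07930, p = 0.28701
step 5: Δp = +0.09718, p = 0.38419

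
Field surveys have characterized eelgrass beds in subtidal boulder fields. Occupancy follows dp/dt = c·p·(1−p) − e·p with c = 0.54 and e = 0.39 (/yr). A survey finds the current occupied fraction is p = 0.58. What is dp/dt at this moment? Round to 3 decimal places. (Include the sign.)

Colonization term: c·p·(1−p) = 0.54×0.58×0.4200 = 0.13154.
Extinction term: e·p = 0.22620.
dp/dt = 0.13154 − 0.22620 = -0.09466.

-0.095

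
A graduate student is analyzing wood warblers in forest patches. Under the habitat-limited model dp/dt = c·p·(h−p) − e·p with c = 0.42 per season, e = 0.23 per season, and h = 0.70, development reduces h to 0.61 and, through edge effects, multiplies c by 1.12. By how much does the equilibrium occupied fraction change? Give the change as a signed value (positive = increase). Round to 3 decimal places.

Before: p* = h − e/c = 0.70 − 0.23/0.42 = 0.70 − 0.5476 = 0.1524.
After: c = 0.4704, e = 0.23, h = 0.61; p* = 0.61 − 0.23/0.4704 = 0.1211.
Δp* = 0.1211 − 0.1524 = -0.0313.

-0.031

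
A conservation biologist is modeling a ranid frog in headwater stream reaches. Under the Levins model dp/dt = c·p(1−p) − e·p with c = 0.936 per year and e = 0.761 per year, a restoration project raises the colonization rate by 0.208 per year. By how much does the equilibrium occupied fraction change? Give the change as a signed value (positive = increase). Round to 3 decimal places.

Before: p* = 1 − 0.761/0.936 = 0.1870.
After the change, c = 1.144, e = 0.761, so p* = 1 − 0.761/1.144 = 0.3348.
Δp* = 0.3348 − 0.1870 = +0.1478.

0.148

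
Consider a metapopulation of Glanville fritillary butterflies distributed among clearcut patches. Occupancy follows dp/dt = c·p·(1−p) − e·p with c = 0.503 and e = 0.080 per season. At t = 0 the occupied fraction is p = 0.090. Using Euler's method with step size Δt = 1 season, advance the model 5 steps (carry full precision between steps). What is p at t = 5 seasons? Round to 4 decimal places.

0.3767

Update rule: p ← p + [c·p·(1−p) − e·p]·Δt with Δt = 1.
  1  |  dp/dt·Δt = +0.033996  |  p_1 = 0.123996
  2  |  dp/dt·Δt = +0.044717  |  p_2 = 0.168712
  3  |  dp/dt·Δt = +0.057048  |  p_3 = 0.225760
  4  |  dp/dt·Δt = +0.069860  |  p_4 = 0.295620
  5  |  dp/dt·Δt = +0.081090  |  p_5 = 0.376710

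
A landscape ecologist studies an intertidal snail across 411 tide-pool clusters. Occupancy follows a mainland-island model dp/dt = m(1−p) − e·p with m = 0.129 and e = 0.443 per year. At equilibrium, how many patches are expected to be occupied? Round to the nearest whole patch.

p* = m/(m+e) = 0.129/0.5720 = 0.2255.
Expected occupied patches = N × p* = 411 × 0.2255 = 92.69 ≈ 93.

93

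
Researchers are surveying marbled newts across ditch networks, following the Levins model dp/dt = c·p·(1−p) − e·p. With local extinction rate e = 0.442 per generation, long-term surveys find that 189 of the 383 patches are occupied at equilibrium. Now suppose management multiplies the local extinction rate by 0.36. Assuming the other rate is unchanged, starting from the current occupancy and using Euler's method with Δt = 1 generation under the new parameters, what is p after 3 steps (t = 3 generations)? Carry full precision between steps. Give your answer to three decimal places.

Observed p* = 189/383 = 0.49347.
Balance c(1−p*) = e gives c = e/(1 − 0.49347) = 0.442/0.50653 = 0.87261.
Starting from p₀ = 0.49347; update p ← p + (dp/dt)·Δt with the new parameters.
step 1: Δp = +0.13959, p = 0.63307
step 2: Δp = +0.10197, p = 0.73503
step 3: Δp = +0.05299, p = 0.78802

0.788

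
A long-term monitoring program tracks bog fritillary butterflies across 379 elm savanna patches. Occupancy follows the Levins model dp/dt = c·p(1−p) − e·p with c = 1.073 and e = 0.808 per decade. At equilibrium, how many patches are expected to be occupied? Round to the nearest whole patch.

94

p* = 1 − e/c = 1 − 0.808/1.073 = 0.2470.
Expected occupied patches = N × p* = 379 × 0.2470 = 93.60 ≈ 94.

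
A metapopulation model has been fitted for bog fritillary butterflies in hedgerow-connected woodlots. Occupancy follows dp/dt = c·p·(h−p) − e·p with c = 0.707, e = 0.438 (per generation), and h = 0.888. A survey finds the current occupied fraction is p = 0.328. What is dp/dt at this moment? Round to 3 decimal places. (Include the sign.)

Colonization term: c·p·(h−p) = 0.707×0.328×0.5600 = 0.12986.
Extinction term: e·p = 0.14366.
dp/dt = 0.12986 − 0.14366 = -0.01380.

-0.014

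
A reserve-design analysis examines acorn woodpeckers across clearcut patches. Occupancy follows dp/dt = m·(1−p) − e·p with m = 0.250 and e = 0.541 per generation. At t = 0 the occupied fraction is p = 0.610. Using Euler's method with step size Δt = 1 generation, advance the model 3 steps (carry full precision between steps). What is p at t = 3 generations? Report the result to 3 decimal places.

0.319

Update rule: p ← p + [m·(1−p) − e·p]·Δt with Δt = 1.
p: 0.61000 → 0.37749  (Δp = -0.23251)
p: 0.37749 → 0.32890  (Δp = -0.04859)
p: 0.32890 → 0.31874  (Δp = -0.01016)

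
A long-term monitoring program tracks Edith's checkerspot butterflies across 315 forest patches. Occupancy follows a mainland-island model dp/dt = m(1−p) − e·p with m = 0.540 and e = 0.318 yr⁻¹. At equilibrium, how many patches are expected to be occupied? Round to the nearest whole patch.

198

p* = m/(m+e) = 0.540/0.8580 = 0.6294.
Expected occupied patches = N × p* = 315 × 0.6294 = 198.25 ≈ 198.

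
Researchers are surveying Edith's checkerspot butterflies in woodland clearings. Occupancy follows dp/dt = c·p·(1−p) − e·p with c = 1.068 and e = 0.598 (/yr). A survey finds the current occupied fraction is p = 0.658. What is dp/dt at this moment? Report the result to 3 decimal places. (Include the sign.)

-0.153

Colonization term: c·p·(1−p) = 1.068×0.658×0.3420 = 0.24034.
Extinction term: e·p = 0.39348.
dp/dt = 0.24034 − 0.39348 = -0.15315.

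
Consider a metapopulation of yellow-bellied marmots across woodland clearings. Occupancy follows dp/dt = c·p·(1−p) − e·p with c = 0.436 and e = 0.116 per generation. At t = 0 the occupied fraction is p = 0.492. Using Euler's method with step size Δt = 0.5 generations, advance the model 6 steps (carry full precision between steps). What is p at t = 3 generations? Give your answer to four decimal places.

Update rule: p ← p + [c·p·(1−p) − e·p]·Δt with Δt = 0.5.
  1  |  dp/dt·Δt = +0.025950  |  p_1 = 0.517950
  2  |  dp/dt·Δt = +0.024389  |  p_2 = 0.542339
  3  |  dp/dt·Δt = +0.022654  |  p_3 = 0.564992
  4  |  dp/dt·Δt = +0.020810  |  p_4 = 0.585802
  5  |  dp/dt·Δt = +0.018919  |  p_5 = 0.604720
  6  |  dp/dt·Δt = +0.017036  |  p_6 = 0.621756

0.6218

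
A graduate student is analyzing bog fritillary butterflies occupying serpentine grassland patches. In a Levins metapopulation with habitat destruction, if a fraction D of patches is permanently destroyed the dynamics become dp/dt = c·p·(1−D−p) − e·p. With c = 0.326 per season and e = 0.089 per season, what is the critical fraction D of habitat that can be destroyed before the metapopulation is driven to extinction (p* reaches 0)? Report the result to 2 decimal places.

0.73

The nontrivial equilibrium is p* = (1−D) − e/c; extinction occurs when this hits zero.
So D_crit = 1 − e/c = 1 − 0.089/0.326 = 1 − 0.2730 = 0.7270.
Note this equals the original equilibrium occupancy — the Levins extinction-debt result.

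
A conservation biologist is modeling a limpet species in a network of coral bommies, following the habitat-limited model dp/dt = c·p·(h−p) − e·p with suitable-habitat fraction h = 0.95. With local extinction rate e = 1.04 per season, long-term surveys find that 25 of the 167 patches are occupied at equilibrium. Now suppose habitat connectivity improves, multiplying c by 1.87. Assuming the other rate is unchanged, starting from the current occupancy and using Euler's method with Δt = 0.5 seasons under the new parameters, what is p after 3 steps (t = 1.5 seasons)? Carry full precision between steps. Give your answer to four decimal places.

0.3790

Observed p* = 25/167 = 0.14970.
Balance c(h−p*) = e gives c = e/(0.95 − 0.14970) = 1.04/0.80030 = 1.29951.
Starting from p₀ = 0.14970; update p ← p + (dp/dt)·Δt with the new parameters.
step 1: Δp = +0.06772, p = 0.21743
step 2: Δp = +0.08047, p = 0.29790
step 3: Δp = +0.08113, p = 0.37902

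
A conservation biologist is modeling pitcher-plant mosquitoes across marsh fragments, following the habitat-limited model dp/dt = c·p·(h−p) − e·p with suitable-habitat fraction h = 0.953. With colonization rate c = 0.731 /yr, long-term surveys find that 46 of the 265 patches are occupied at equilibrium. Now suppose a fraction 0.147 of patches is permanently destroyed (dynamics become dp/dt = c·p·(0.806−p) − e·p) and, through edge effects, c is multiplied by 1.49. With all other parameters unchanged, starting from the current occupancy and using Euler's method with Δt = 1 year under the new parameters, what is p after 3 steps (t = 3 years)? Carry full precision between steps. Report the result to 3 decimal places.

Observed p* = 46/265 = 0.17358.
Balance c(h−p*) = e gives e = 0.731×(0.953 − 0.17358) = 0.56975.
Starting from p₀ = 0.17358; update p ← p + (dp/dt)·Δt with the new parameters.
step 1: Δp = +0.02067, p = 0.19425
step 2: Δp = +0.01876, p = 0.21301
step 3: Δp = +0.01622, p = 0.22923

0.229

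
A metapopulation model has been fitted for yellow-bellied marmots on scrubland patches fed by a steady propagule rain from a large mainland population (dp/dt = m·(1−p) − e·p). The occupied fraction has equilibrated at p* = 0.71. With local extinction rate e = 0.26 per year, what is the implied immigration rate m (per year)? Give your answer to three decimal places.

At equilibrium m(1−p*) = e·p*, so m = e·p*/(1−p*).
m = 0.26 × 0.71 / 0.2900 = 0.1846/0.2900 = 0.6366.

0.637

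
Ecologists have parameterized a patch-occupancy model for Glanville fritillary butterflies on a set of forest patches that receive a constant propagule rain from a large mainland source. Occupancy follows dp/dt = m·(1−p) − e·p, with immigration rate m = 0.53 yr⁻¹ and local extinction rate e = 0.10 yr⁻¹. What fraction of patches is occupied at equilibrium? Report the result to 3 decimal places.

At equilibrium the propagule rain into empty patches balances local extinction: m(1−p*) = e·p*.
p* = m/(m+e) = 0.53/(0.53+0.10) = 0.53/0.6300 = 0.8413.

0.841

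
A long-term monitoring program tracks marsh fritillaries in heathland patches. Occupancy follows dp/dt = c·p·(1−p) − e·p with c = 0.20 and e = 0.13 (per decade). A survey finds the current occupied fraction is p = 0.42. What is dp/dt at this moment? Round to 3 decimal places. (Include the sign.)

-0.006

Colonization term: c·p·(1−p) = 0.20×0.42×0.5800 = 0.04872.
Extinction term: e·p = 0.05460.
dp/dt = 0.04872 − 0.05460 = -0.00588.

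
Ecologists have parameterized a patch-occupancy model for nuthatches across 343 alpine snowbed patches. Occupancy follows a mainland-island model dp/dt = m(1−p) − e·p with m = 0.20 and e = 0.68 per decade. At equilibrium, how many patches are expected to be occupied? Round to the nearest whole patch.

p* = m/(m+e) = 0.20/0.8800 = 0.2273.
Expected occupied patches = N × p* = 343 × 0.2273 = 77.95 ≈ 78.

78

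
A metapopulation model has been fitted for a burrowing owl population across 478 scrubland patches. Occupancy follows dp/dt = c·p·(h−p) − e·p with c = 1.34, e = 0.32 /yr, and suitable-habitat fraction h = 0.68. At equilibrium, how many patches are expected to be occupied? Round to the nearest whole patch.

p* = h − e/c = 0.68 − 0.2388 = 0.4412.
Expected occupied patches = N × p* = 478 × 0.4412 = 210.89 ≈ 211.

211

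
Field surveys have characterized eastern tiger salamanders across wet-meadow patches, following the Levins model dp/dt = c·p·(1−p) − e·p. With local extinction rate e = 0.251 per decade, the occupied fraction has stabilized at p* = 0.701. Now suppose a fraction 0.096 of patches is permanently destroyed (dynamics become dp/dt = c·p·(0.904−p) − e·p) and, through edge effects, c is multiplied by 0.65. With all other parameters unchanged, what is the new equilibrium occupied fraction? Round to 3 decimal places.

Balance c(1−p*) = e gives c = e/(1 − 0.70100) = 0.251/0.29900 = 0.83946.
New p* = 0.904 − e/c = 0.904 − 0.25100/0.54565 = 0.44400.

0.444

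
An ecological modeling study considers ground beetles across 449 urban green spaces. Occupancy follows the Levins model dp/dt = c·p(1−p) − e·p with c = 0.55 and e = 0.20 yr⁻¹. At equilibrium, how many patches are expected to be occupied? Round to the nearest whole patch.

p* = 1 − e/c = 1 − 0.20/0.55 = 0.6364.
Expected occupied patches = N × p* = 449 × 0.6364 = 285.73 ≈ 286.

286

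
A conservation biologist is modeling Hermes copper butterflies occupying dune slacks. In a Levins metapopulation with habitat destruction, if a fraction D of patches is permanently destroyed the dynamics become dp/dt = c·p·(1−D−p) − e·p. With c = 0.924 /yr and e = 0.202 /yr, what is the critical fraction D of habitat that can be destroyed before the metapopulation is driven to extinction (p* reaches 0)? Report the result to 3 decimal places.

The nontrivial equilibrium is p* = (1−D) − e/c; extinction occurs when this hits zero.
So D_crit = 1 − e/c = 1 − 0.202/0.924 = 1 − 0.2186 = 0.7814.
Note this equals the original equilibrium occupancy — the Levins extinction-debt result.

0.781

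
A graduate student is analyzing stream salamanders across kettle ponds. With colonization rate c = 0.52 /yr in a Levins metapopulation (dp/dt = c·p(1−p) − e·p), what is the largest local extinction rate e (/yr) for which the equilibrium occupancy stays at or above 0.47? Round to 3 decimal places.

1 − e/c ≥ 0.47 ⇒ e ≤ c(1 − 0.47) = 0.52 × 0.5300.
e_max = 0.2756.

0.276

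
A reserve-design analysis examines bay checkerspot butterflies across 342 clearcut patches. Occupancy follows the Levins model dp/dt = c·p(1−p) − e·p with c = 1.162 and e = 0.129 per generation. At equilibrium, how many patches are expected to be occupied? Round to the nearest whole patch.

p* = 1 − e/c = 1 − 0.129/1.162 = 0.8890.
Expected occupied patches = N × p* = 342 × 0.8890 = 304.03 ≈ 304.

304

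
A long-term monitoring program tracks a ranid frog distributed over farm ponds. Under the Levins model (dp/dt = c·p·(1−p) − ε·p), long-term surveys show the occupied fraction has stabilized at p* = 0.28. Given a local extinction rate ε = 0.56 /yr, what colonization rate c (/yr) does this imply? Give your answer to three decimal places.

0.778

At equilibrium c(1−p*) = ε, so c = ε/(1−p*).
c = 0.56/(1 − 0.28) = 0.56/0.7200 = 0.7778.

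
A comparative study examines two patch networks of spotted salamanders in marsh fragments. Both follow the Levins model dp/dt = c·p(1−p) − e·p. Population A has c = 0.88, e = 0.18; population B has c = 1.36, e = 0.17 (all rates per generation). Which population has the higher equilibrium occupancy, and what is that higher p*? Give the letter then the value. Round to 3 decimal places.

B, 0.875

A: p*_A = 1 − 0.18/0.88 = 0.7955.
B: p*_B = 1 − 0.17/1.36 = 0.8750.
B is higher at 0.8750.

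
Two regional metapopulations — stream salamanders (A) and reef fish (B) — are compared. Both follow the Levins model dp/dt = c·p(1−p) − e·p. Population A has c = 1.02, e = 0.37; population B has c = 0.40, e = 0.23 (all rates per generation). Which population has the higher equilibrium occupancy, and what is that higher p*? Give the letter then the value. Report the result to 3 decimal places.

A, 0.637

A: p*_A = 1 − 0.37/1.02 = 0.6373.
B: p*_B = 1 − 0.23/0.40 = 0.4250.
A is higher at 0.6373.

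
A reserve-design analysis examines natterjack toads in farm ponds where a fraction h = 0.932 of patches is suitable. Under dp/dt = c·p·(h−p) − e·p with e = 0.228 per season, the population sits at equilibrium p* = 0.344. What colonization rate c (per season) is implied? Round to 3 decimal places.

0.388

At equilibrium c(h−p*) = e, so c = e/(h−p*).
c = 0.228/(0.932 − 0.344) = 0.228/0.5880 = 0.3878.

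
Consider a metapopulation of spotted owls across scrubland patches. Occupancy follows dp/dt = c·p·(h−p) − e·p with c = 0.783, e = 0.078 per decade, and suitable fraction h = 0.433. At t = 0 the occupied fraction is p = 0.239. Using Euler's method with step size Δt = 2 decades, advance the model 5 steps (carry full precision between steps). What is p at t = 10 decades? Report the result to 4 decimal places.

Update rule: p ← p + [c·p·(h−p) − e·p]·Δt with Δt = 2.
  1  |  dp/dt·Δt = +0.035325  |  p_1 = 0.274325
  2  |  dp/dt·Δt = +0.025371  |  p_2 = 0.299696
  3  |  dp/dt·Δt = +0.015810  |  p_3 = 0.315506
  4  |  dp/dt·Δt = +0.008833  |  p_4 = 0.324339
  5  |  dp/dt·Δt = +0.004594  |  p_5 = 0.328933

0.3289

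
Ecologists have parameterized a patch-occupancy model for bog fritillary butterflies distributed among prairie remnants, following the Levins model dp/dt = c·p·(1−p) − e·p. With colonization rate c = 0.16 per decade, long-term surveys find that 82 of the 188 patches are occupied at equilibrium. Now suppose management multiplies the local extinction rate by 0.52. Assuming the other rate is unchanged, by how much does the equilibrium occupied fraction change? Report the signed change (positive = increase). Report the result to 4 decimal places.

Observed p* = 82/188 = 0.43617.
Balance c(1−p*) = e gives e = 0.16×(1 − 0.43617) = 0.09021.
New p* = 1 − e/c = 1 − 0.04691/0.16000 = 0.70681.
Δp* = 0.70681 − 0.43617 = +0.27064.

0.2706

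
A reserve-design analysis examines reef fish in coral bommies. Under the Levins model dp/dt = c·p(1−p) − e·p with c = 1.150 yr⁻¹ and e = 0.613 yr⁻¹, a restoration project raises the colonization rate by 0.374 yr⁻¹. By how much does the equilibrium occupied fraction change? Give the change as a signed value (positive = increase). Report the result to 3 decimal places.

0.131

Before: p* = 1 − 0.613/1.150 = 0.4670.
After the change, c = 1.524, e = 0.613, so p* = 1 − 0.613/1.524 = 0.5978.
Δp* = 0.5978 − 0.4670 = +0.1308.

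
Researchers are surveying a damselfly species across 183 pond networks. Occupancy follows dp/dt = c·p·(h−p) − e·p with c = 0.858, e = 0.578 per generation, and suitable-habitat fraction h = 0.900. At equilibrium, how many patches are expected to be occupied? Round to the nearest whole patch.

41

p* = h − e/c = 0.900 − 0.6737 = 0.2263.
Expected occupied patches = N × p* = 183 × 0.2263 = 41.42 ≈ 41.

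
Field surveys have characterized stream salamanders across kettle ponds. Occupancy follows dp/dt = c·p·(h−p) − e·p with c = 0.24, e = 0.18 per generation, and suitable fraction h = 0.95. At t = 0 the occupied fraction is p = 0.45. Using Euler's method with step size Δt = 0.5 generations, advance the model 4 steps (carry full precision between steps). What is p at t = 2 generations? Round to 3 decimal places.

0.402

Update rule: p ← p + [c·p·(h−p) − e·p]·Δt with Δt = 0.5.
t = 0.5: p = 0.45000 + (-0.01350) = 0.43650
t = 1: p = 0.43650 + (-0.01239) = 0.42411
t = 1.5: p = 0.42411 + (-0.01141) = 0.41271
t = 2: p = 0.41271 + (-0.01053) = 0.40217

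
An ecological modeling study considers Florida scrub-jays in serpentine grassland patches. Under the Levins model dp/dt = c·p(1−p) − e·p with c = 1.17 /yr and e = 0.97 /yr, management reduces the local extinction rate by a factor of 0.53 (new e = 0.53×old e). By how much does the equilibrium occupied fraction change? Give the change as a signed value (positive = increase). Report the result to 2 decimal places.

Before: p* = 1 − 0.97/1.17 = 0.1709.
After the change, c = 1.17, e = 0.5141, so p* = 1 − 0.5141/1.17 = 0.5606.
Δp* = 0.5606 − 0.1709 = +0.3897.

0.39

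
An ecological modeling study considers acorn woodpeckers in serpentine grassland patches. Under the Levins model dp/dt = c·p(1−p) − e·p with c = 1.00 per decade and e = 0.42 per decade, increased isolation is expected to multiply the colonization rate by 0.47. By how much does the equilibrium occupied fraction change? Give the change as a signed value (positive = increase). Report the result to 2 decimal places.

-0.47

Before: p* = 1 − 0.42/1.00 = 0.5800.
After the change, c = 0.47, e = 0.42, so p* = 1 − 0.42/0.47 = 0.1064.
Δp* = 0.1064 − 0.5800 = -0.4736.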